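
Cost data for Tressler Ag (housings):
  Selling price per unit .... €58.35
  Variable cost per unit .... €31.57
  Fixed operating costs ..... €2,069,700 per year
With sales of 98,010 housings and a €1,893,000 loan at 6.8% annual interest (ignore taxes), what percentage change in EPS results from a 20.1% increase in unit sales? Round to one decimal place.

Contribution at this volume is 98,010 × €26.78 = €2,624,707.80.
EBIT = €2,624,707.80 − €2,069,700 = €555,007.80.
Interest = €128,724.00, so EBIT − I = €426,283.80.
Degree of combined leverage = contribution ÷ (EBIT − I) = €2,624,707.80 ÷ €426,283.80 = 6.1572.
EPS therefore changes by 6.1572 × (+20.1%) = +123.8%.

+123.8%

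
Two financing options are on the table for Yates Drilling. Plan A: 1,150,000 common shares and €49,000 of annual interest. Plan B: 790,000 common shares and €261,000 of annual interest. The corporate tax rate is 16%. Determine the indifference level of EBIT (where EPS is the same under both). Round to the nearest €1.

€726,222

At indifference, (EBIT − 49,000)(1 − t)/1,150,000 = (EBIT − 261,000)(1 − t)/790,000.
The (1 − t) factor cancels: (EBIT − 49,000) × 790,000 = (EBIT − 261,000) × 1,150,000.
EBIT × (1,150,000 − 790,000) = 261,000 × 1,150,000 − 49,000 × 790,000 = 261,440,000,000, so EBIT = 261,440,000,000 ÷ 360,000 = 726,222.22.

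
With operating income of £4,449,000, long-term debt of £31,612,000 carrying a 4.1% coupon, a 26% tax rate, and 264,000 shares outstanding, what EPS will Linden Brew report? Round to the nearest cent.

£8.84

Pre-tax income = £4,449,000 − £1,296,092.00 = £3,152,908.00.
Net income = £3,152,908.00 × (1 − 0.26) = £2,333,151.92.
Per share: £2,333,151.92 / 264,000 shares = £8.84.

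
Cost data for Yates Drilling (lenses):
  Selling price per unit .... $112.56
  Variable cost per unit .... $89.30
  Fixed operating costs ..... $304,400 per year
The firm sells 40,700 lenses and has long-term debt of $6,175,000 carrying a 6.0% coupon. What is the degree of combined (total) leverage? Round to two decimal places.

At 40,700 units, contribution = 40,700 × $23.26 = $946,682.00.
Operating income = contribution − fixed costs = $946,682.00 − $304,400 = $642,282.00. Interest = $370,500.00, so EBIT − I = $271,782.00.
Degree of total leverage = total CM / (EBIT − interest) = $946,682.00 / $271,782.00 = 3.4832.

3.48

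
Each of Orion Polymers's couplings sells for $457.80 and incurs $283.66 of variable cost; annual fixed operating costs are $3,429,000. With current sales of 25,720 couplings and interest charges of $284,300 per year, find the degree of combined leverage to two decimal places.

At 25,720 units, contribution = 25,720 × $174.14 = $4,478,880.80.
Subtracting fixed costs: EBIT = $4,478,880.80 − $3,429,000 = $1,049,880.80. Interest = $284,300.00.
DOL = $4,478,880.80 ÷ $1,049,880.80 = 4.2661; DFL = $1,049,880.80 ÷ $765,580.80 = 1.3714.
DCL = DOL × DFL = 4.2661 × 1.3714 = 5.8505.

5.85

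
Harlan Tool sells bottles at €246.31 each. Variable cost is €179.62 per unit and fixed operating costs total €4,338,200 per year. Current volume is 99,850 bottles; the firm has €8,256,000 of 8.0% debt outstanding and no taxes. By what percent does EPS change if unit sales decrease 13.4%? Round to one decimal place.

Contribution at this volume is 99,850 × €66.69 = €6,658,996.50.
Subtracting fixed costs: EBIT = €6,658,996.50 − €4,338,200 = €2,320,796.50.
After interest of €660,480.00, pre-tax earnings = €1,660,316.50.
DCL = total CM / (EBIT − I) = €6,658,996.50 / €1,660,316.50 = 4.0107.
EPS therefore changes by 4.0107 × (-13.4%) = -53.7%.

-53.7%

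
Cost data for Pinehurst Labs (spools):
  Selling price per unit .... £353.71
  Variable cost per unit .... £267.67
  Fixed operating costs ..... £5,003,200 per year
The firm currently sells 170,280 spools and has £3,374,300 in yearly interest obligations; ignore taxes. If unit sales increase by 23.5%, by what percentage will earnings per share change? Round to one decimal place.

+54.9%

Total contribution margin = 170,280 × £86.04 = £14,650,891.20.
Subtracting fixed costs: EBIT = £14,650,891.20 − £5,003,200 = £9,647,691.20.
Interest = £3,374,300.00, so EBIT − I = £6,273,391.20.
Degree of combined leverage = contribution ÷ (EBIT − I) = £14,650,891.20 ÷ £6,273,391.20 = 2.3354.
EPS therefore changes by 2.3354 × (+23.5%) = +54.9%.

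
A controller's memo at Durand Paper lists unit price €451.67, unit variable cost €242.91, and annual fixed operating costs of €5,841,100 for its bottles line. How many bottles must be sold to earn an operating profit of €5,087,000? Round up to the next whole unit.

52,348 bottles

Unit CM = price − variable cost = €451.67 − €242.91 = €208.76.
Required volume = (fixed costs + target profit) ÷ CM = (€5,841,100 + €5,087,000) ÷ €208.76 = 52,347.67, so 52,348 bottles.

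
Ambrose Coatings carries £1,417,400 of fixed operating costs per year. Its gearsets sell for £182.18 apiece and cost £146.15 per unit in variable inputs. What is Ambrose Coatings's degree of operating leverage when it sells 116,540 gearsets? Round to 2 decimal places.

Total contribution margin = 116,540 × £36.03 = £4,198,936.20.
Subtracting fixed costs: EBIT = £4,198,936.20 − £1,417,400 = £2,781,536.20.
So DOL = total CM / EBIT = £4,198,936.20 / £2,781,536.20 = 1.5096.

1.51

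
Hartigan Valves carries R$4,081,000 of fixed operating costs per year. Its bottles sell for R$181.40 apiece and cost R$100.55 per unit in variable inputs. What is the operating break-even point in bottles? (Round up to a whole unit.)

Each unit contributes R$181.40 − R$100.55 = R$80.85.
Break-even Q = R$4,081,000 / R$80.85 = 50,476.19 → 50,477 bottles.

50,477 bottles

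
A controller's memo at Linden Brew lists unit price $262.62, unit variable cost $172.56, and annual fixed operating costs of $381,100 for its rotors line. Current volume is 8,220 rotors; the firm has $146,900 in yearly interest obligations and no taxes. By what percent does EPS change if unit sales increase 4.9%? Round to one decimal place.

+17.1%

Contribution at this volume is 8,220 × $90.06 = $740,293.20.
EBIT = $740,293.20 − $381,100 = $359,193.20.
Interest = $146,900.00, so EBIT − I = $212,293.20.
DCL = total CM / (EBIT − I) = $740,293.20 / $212,293.20 = 3.4871.
EPS therefore changes by 3.4871 × (+4.9%) = +17.1%.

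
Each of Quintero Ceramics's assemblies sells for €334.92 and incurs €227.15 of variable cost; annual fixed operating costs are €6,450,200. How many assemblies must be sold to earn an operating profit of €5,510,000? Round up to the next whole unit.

110,979 assemblies

Unit CM = price − variable cost = €334.92 − €227.15 = €107.77.
Units = (FC + target) / CM = (€6,450,200 + €5,510,000) / €107.77 = 110,978.94, so 110,979 assemblies.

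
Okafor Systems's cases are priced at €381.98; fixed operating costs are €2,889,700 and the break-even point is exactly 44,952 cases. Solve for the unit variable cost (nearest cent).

€317.70

Contribution per unit must be FC / Q = €2,889,700 / 44,952 = €64.2841.
Hence VC = price − CM = €381.98 − €64.2841 = €317.70.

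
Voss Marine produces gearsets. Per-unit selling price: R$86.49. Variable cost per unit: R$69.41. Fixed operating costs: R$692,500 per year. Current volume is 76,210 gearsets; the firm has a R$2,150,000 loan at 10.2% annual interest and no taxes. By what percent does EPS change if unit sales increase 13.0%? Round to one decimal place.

At 76,210 units, contribution = 76,210 × R$17.08 = R$1,301,666.80.
Operating income = contribution − fixed costs = R$1,301,666.80 − R$692,500 = R$609,166.80.
Interest = R$219,300.00, so EBIT − I = R$389,866.80.
DCL = total CM / (EBIT − I) = R$1,301,666.80 / R$389,866.80 = 3.3387.
EPS therefore changes by 3.3387 × (+13.0%) = +43.4%.

+43.4%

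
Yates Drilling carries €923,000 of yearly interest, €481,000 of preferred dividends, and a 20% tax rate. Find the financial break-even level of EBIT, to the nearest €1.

Preferred dividends are paid after tax, so their pre-tax equivalent is €481,000 ÷ (1 − 0.20) = €601,250.00.
EPS = 0 when EBIT covers interest plus the pre-tax preferred burden: €923,000 + €601,250.00 = €1,524,250.00.

€1,524,250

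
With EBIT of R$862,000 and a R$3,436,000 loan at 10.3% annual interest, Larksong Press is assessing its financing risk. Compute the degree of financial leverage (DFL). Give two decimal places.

1.70

Annual interest charges come to R$353,908.00.
Degree of financial leverage = EBIT / (EBIT − interest) = R$862,000 / R$508,092.00 = 1.6965.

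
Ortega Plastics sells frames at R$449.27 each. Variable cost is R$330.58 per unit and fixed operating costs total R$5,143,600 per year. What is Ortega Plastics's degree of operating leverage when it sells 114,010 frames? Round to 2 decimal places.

1.61

Contribution at this volume is 114,010 × R$118.69 = R$13,531,846.90.
Subtracting fixed costs: EBIT = R$13,531,846.90 − R$5,143,600 = R$8,388,246.90.
So DOL = total CM / EBIT = R$13,531,846.90 / R$8,388,246.90 = 1.6132.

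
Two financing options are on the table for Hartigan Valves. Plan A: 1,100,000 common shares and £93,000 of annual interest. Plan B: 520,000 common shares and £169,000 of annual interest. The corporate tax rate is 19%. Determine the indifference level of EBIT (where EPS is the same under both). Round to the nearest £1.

£237,138

Set EPS_A = EPS_B: (EBIT − £93,000)(1 − 0.19) ÷ 1,100,000 = (EBIT − £169,000)(1 − 0.19) ÷ 520,000.
Cancelling (1 − t) and cross-multiplying: 520,000·(EBIT − 93,000) = 1,100,000·(EBIT − 169,000).
EBIT × (1,100,000 − 520,000) = 169,000 × 1,100,000 − 93,000 × 520,000 = 137,540,000,000, so EBIT = 137,540,000,000 ÷ 580,000 = 237,137.93.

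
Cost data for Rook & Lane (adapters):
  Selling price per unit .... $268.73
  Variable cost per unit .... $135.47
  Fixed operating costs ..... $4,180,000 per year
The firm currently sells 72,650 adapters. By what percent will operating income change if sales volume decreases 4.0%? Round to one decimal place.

At 72,650 units, contribution = 72,650 × $133.26 = $9,681,339.00.
Subtracting fixed costs: EBIT = $9,681,339.00 − $4,180,000 = $5,501,339.00.
Degree of operating leverage = $9,681,339.00 / $5,501,339.00 = 1.7598.
So EBIT moves 1.7598 × (-4.0%) = -7.0%.

-7.0%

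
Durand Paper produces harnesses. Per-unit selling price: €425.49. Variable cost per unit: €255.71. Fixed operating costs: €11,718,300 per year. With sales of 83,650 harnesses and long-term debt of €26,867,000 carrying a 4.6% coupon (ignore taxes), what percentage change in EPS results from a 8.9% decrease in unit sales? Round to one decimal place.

Total contribution margin = 83,650 × €169.78 = €14,202,097.00.
EBIT = €14,202,097.00 − €11,718,300 = €2,483,797.00.
Interest = €1,235,882.00, so EBIT − I = €1,247,915.00.
DCL = total CM / (EBIT − I) = €14,202,097.00 / €1,247,915.00 = 11.3807.
%ΔEPS = DCL × %ΔSales = 11.3807 × -8.9% = -101.3%.

-101.3%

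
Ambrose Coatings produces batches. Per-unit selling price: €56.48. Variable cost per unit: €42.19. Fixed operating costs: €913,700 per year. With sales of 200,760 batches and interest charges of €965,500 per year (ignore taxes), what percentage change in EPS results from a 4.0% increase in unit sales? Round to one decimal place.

At 200,760 units, contribution = 200,760 × €14.29 = €2,868,860.40.
Operating income = contribution − fixed costs = €2,868,860.40 − €913,700 = €1,955,160.40.
After interest of €965,500.00, pre-tax earnings = €989,660.40.
Degree of combined leverage = contribution ÷ (EBIT − I) = €2,868,860.40 ÷ €989,660.40 = 2.8988.
EPS therefore changes by 2.8988 × (+4.0%) = +11.6%.

+11.6%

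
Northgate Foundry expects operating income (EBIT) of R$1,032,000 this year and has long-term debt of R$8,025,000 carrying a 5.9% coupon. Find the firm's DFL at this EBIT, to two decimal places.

Annual interest charges come to R$473,475.00.
DFL = EBIT ÷ (EBIT − I) = R$1,032,000 ÷ (R$1,032,000 − R$473,475.00) = R$1,032,000 ÷ R$558,525.00 = 1.8477.

1.85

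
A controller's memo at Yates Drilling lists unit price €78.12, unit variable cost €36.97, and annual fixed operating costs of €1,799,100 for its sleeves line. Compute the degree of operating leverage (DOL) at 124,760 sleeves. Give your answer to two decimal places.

1.54

Total contribution margin = 124,760 × €41.15 = €5,133,874.00.
Subtracting fixed costs: EBIT = €5,133,874.00 − €1,799,100 = €3,334,774.00.
So DOL = total CM / EBIT = €5,133,874.00 / €3,334,774.00 = 1.5395.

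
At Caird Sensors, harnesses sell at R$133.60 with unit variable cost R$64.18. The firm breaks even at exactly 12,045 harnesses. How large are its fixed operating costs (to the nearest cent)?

R$836,163.90

Each unit contributes R$133.60 − R$64.18 = R$69.42.
Fixed costs = break-even units × CM = 12,045 × R$69.42 = R$836,163.90.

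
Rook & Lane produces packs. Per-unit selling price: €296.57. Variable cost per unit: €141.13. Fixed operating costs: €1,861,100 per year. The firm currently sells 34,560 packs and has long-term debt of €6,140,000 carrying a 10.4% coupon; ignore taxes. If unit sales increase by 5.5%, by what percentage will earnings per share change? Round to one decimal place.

At 34,560 units, contribution = 34,560 × €155.44 = €5,372,006.40.
Operating income = contribution − fixed costs = €5,372,006.40 − €1,861,100 = €3,510,906.40.
After interest of €638,560.00, pre-tax earnings = €2,872,346.40.
DCL = total CM / (EBIT − I) = €5,372,006.40 / €2,872,346.40 = 1.8703.
%ΔEPS = DCL × %ΔSales = 1.8703 × +5.5% = +10.3%.

+10.3%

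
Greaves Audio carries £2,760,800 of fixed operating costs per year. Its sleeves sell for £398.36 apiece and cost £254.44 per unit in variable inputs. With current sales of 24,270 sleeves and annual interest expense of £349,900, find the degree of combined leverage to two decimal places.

At 24,270 units, contribution = 24,270 × £143.92 = £3,492,938.40.
EBIT = £3,492,938.40 − £2,760,800 = £732,138.40. Interest = £349,900.00, so EBIT − I = £382,238.40.
DCL = contribution ÷ (EBIT − I) = £3,492,938.40 ÷ £382,238.40 = 9.1381.

9.14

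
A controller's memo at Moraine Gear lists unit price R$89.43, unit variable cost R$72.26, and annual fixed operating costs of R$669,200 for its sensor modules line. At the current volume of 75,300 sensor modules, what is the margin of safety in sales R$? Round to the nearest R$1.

R$3,248,549

Unit CM = price − variable cost = R$89.43 − R$72.26 = R$17.17. Break-even units = R$669,200 ÷ R$17.17 = 38,974.96; break-even revenue = 38,974.96 × R$89.43 = R$3,485,530.34.
Actual sales revenue = 75,300 × R$89.43 = R$6,734,079.00.
Margin of safety = R$6,734,079.00 − R$3,485,530.34 = R$3,248,549.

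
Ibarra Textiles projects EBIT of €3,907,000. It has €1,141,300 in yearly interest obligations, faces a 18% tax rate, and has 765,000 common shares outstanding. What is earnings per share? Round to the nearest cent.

€2.96

Pre-tax income = €3,907,000 − €1,141,300.00 = €2,765,700.00.
Net income = €2,765,700.00 × (1 − 0.18) = €2,267,874.00.
Per share: €2,267,874.00 / 765,000 shares = €2.96.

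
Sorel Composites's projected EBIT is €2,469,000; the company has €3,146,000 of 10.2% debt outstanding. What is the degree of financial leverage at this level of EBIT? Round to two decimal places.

1.15

Annual interest charges come to €320,892.00.
DFL = EBIT ÷ (EBIT − I) = €2,469,000 ÷ (€2,469,000 − €320,892.00) = €2,469,000 ÷ €2,148,108.00 = 1.1494.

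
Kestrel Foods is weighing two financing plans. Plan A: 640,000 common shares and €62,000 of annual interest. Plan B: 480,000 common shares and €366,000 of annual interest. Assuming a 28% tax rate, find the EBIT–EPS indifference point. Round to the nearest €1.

Set EPS_A = EPS_B: (EBIT − €62,000)(1 − 0.28) ÷ 640,000 = (EBIT − €366,000)(1 − 0.28) ÷ 480,000.
Cancelling (1 − t) and cross-multiplying: 480,000·(EBIT − 62,000) = 640,000·(EBIT − 366,000).
EBIT × (640,000 − 480,000) = 366,000 × 640,000 − 62,000 × 480,000 = 204,480,000,000, so EBIT = 204,480,000,000 ÷ 160,000 = 1,278,000.00.

€1,278,000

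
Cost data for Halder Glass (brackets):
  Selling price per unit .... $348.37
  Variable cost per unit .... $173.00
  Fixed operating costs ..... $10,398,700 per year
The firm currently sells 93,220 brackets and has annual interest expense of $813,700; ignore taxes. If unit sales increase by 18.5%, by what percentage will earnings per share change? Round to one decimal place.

Total contribution margin = 93,220 × $175.37 = $16,347,991.40.
EBIT = $16,347,991.40 − $10,398,700 = $5,949,291.40.
Interest = $813,700.00, so EBIT − I = $5,135,591.40.
Degree of combined leverage = contribution ÷ (EBIT − I) = $16,347,991.40 ÷ $5,135,591.40 = 3.1833.
%ΔEPS = DCL × %ΔSales = 3.1833 × +18.5% = +58.9%.

+58.9%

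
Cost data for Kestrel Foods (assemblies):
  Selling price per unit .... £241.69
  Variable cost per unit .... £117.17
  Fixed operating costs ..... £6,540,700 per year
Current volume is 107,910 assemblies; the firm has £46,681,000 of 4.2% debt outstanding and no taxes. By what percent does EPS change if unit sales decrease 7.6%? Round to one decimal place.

At 107,910 units, contribution = 107,910 × £124.52 = £13,436,953.20.
EBIT = £13,436,953.20 − £6,540,700 = £6,896,253.20.
After interest of £1,960,602.00, pre-tax earnings = £4,935,651.20.
Degree of combined leverage = contribution ÷ (EBIT − I) = £13,436,953.20 ÷ £4,935,651.20 = 2.7224.
EPS therefore changes by 2.7224 × (-7.6%) = -20.7%.

-20.7%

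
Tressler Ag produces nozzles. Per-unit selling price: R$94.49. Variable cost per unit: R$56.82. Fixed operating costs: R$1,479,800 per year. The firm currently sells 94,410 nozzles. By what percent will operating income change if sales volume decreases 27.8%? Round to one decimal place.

-47.6%

Contribution at this volume is 94,410 × R$37.67 = R$3,556,424.70.
Operating income = contribution − fixed costs = R$3,556,424.70 − R$1,479,800 = R$2,076,624.70.
DOL = contribution ÷ EBIT = R$3,556,424.70 ÷ R$2,076,624.70 = 1.7126.
%ΔEBIT = DOL × %ΔSales = 1.7126 × -27.8% = -47.6%.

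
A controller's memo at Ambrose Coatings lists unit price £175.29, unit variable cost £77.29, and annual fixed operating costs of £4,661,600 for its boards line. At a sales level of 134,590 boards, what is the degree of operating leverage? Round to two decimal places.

1.55

Contribution at this volume is 134,590 × £98.00 = £13,189,820.00.
EBIT = £13,189,820.00 − £4,661,600 = £8,528,220.00.
So DOL = total CM / EBIT = £13,189,820.00 / £8,528,220.00 = 1.5466.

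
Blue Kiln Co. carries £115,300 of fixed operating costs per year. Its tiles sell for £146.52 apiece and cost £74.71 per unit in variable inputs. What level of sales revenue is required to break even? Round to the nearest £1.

Contribution margin per unit = £146.52 − £74.71 = £71.81, a CM ratio of £71.81 ÷ £146.52 = 0.4901.
Break-even sales = FC ÷ CM ratio = £115,300 × £146.52 / £71.81 = £235,256.

£235,256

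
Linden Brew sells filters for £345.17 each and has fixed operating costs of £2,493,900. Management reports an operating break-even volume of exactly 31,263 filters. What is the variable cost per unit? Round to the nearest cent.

£265.40

At break-even, FC = Q × (P − VC), so P − VC = £2,493,900 ÷ 31,263 = £79.7716.
Hence VC = price − CM = £345.17 − £79.7716 = £265.40.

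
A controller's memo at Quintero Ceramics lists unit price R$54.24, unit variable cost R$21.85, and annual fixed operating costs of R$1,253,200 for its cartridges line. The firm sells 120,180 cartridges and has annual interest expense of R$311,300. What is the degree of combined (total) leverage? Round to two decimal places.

1.67

At 120,180 units, contribution = 120,180 × R$32.39 = R$3,892,630.20.
Operating income = contribution − fixed costs = R$3,892,630.20 − R$1,253,200 = R$2,639,430.20. Interest = R$311,300.00, so EBIT − I = R$2,328,130.20.
Degree of total leverage = total CM / (EBIT − interest) = R$3,892,630.20 / R$2,328,130.20 = 1.6720.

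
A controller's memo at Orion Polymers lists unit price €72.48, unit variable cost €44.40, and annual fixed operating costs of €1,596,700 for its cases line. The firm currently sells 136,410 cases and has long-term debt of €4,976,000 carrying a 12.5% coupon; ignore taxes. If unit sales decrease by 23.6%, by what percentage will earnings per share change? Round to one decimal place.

At 136,410 units, contribution = 136,410 × €28.08 = €3,830,392.80.
EBIT = €3,830,392.80 − €1,596,700 = €2,233,692.80.
After interest of €622,000.00, pre-tax earnings = €1,611,692.80.
DCL = total CM / (EBIT − I) = €3,830,392.80 / €1,611,692.80 = 2.3766.
EPS therefore changes by 2.3766 × (-23.6%) = -56.1%.

-56.1%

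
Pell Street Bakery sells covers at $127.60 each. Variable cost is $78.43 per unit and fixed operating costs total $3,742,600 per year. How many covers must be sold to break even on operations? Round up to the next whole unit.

76,116 covers

Each unit contributes $127.60 − $78.43 = $49.17.
Break-even volume = fixed costs ÷ CM per unit = $3,742,600 ÷ $49.17 = 76,115.52, so 76,116 covers.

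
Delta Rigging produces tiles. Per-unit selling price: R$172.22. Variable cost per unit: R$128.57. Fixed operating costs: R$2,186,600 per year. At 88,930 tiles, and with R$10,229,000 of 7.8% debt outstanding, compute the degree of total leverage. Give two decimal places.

4.33

Contribution at this volume is 88,930 × R$43.65 = R$3,881,794.50.
EBIT = R$3,881,794.50 − R$2,186,600 = R$1,695,194.50. Interest = R$797,862.00, so EBIT − I = R$897,332.50.
DCL = contribution ÷ (EBIT − I) = R$3,881,794.50 ÷ R$897,332.50 = 4.3259.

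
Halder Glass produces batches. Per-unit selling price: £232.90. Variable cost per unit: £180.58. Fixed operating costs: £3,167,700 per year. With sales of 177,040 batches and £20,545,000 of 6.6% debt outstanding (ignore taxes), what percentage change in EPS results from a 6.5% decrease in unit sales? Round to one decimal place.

-12.7%

At 177,040 units, contribution = 177,040 × £52.32 = £9,262,732.80.
EBIT = £9,262,732.80 − £3,167,700 = £6,095,032.80.
Interest = £1,355,970.00, so EBIT − I = £4,739,062.80.
DCL = total CM / (EBIT − I) = £9,262,732.80 / £4,739,062.80 = 1.9545.
%ΔEPS = DCL × %ΔSales = 1.9545 × -6.5% = -12.7%.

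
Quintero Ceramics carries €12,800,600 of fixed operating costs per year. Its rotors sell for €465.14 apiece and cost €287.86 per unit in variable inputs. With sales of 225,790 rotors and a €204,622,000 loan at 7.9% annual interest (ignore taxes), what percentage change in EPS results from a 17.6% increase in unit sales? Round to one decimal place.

+63.7%

Total contribution margin = 225,790 × €177.28 = €40,028,051.20.
Operating income = contribution − fixed costs = €40,028,051.20 − €12,800,600 = €27,227,451.20.
Interest = €16,165,138.00, so EBIT − I = €11,062,313.20.
Degree of combined leverage = contribution ÷ (EBIT − I) = €40,028,051.20 ÷ €11,062,313.20 = 3.6184.
%ΔEPS = DCL × %ΔSales = 3.6184 × +17.6% = +63.7%.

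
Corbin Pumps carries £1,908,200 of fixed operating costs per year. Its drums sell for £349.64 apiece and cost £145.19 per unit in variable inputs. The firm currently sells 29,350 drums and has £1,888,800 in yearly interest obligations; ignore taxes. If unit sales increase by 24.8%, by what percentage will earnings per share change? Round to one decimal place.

+67.5%

Contribution at this volume is 29,350 × £204.45 = £6,000,607.50.
Subtracting fixed costs: EBIT = £6,000,607.50 − £1,908,200 = £4,092,407.50.
After interest of £1,888,800.00, pre-tax earnings = £2,203,607.50.
Degree of combined leverage = contribution ÷ (EBIT − I) = £6,000,607.50 ÷ £2,203,607.50 = 2.7231.
%ΔEPS = DCL × %ΔSales = 2.7231 × +24.8% = +67.5%.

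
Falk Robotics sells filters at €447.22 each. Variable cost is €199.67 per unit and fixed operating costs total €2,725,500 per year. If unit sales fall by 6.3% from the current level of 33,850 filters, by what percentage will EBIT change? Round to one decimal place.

Total contribution margin = 33,850 × €247.55 = €8,379,567.50.
EBIT = €8,379,567.50 − €2,725,500 = €5,654,067.50.
So DOL = total CM / EBIT = €8,379,567.50 / €5,654,067.50 = 1.4820.
Operating income changes by 1.4820 × -6.3% = -9.3%.

-9.3%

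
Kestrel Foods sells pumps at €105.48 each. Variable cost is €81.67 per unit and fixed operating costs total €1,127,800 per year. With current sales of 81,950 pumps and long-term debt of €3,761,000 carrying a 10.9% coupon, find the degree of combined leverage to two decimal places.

4.72

Total contribution margin = 81,950 × €23.81 = €1,951,229.50.
Subtracting fixed costs: EBIT = €1,951,229.50 − €1,127,800 = €823,429.50. Interest = €409,949.00, so EBIT − I = €413,480.50.
Degree of total leverage = total CM / (EBIT − interest) = €1,951,229.50 / €413,480.50 = 4.7190.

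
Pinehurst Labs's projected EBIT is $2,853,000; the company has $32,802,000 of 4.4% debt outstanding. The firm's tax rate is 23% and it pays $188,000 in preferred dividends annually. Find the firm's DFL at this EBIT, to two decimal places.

Interest = $1,443,288.00.
Preferred dividends grossed up pre-tax: $188,000 / (1 − 0.23) = $244,155.84.
DFL = EBIT ÷ [EBIT − I − D_p/(1−t)] = $2,853,000 ÷ [$2,853,000 − $1,443,288.00 − $244,155.84] = $2,853,000 ÷ $1,165,556.16 = 2.4478.

2.45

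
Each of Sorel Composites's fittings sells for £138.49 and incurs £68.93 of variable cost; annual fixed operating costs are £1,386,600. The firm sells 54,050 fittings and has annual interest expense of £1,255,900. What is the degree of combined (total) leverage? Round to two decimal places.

Total contribution margin = 54,050 × £69.56 = £3,759,718.00.
Operating income = contribution − fixed costs = £3,759,718.00 − £1,386,600 = £2,373,118.00. Interest = £1,255,900.00.
DOL = £3,759,718.00 ÷ £2,373,118.00 = 1.5843; DFL = £2,373,118.00 ÷ £1,117,218.00 = 2.1241.
DCL = DOL × DFL = 1.5843 × 2.1241 = 3.3652.

3.37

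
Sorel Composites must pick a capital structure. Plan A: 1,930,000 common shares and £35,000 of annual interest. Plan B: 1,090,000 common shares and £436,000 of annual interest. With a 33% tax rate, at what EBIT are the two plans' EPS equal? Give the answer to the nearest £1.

£956,345

At indifference, (EBIT − 35,000)(1 − t)/1,930,000 = (EBIT − 436,000)(1 − t)/1,090,000.
The (1 − t) factor cancels: (EBIT − 35,000) × 1,090,000 = (EBIT − 436,000) × 1,930,000.
EBIT × (1,930,000 − 1,090,000) = 436,000 × 1,930,000 − 35,000 × 1,090,000 = 803,330,000,000, so EBIT = 803,330,000,000 ÷ 840,000 = 956,345.24.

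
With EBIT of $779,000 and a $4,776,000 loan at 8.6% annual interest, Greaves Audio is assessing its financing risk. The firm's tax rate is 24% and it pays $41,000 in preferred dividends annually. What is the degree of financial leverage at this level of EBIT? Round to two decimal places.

2.48

Interest = $410,736.00.
Pre-tax preferred-dividend burden = $41,000 ÷ (1 − 0.24) = $53,947.37.
DFL = EBIT ÷ [EBIT − I − D_p/(1−t)] = $779,000 ÷ [$779,000 − $410,736.00 − $53,947.37] = $779,000 ÷ $314,316.63 = 2.4784.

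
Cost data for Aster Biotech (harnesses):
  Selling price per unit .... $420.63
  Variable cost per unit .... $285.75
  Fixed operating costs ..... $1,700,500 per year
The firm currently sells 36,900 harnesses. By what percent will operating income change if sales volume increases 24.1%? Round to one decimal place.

+36.6%

Total contribution margin = 36,900 × $134.88 = $4,977,072.00.
Subtracting fixed costs: EBIT = $4,977,072.00 − $1,700,500 = $3,276,572.00.
So DOL = total CM / EBIT = $4,977,072.00 / $3,276,572.00 = 1.5190.
So EBIT moves 1.5190 × (+24.1%) = +36.6%.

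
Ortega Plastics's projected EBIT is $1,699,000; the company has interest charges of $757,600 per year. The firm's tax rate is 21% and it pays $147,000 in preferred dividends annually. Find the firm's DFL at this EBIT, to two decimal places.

Interest = $757,600.00.
Preferred dividends grossed up pre-tax: $147,000 / (1 − 0.21) = $186,075.95.
DFL = EBIT ÷ [EBIT − I − D_p/(1−t)] = $1,699,000 ÷ [$1,699,000 − $757,600.00 − $186,075.95] = $1,699,000 ÷ $755,324.05 = 2.2494.

2.25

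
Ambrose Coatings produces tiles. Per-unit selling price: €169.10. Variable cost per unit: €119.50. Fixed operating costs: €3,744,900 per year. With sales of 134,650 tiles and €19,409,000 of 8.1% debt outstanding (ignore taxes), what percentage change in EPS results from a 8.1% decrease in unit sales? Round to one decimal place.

-39.7%

Contribution at this volume is 134,650 × €49.60 = €6,678,640.00.
EBIT = €6,678,640.00 − €3,744,900 = €2,933,740.00.
Interest = €1,572,129.00, so EBIT − I = €1,361,611.00.
DCL = total CM / (EBIT − I) = €6,678,640.00 / €1,361,611.00 = 4.9050.
EPS therefore changes by 4.9050 × (-8.1%) = -39.7%.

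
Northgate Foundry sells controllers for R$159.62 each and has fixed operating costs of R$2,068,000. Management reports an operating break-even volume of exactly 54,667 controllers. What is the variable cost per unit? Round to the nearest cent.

At break-even, FC = Q × (P − VC), so P − VC = R$2,068,000 ÷ 54,667 = R$37.8290.
Hence VC = price − CM = R$159.62 − R$37.8290 = R$121.79.

R$121.79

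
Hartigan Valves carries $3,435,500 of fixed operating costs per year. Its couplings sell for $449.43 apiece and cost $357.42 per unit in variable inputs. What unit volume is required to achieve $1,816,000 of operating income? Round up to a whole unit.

Each unit contributes $449.43 − $357.42 = $92.01.
Units = (FC + target) / CM = ($3,435,500 + $1,816,000) / $92.01 = 57,075.32, so 57,076 couplings.

57,076 couplings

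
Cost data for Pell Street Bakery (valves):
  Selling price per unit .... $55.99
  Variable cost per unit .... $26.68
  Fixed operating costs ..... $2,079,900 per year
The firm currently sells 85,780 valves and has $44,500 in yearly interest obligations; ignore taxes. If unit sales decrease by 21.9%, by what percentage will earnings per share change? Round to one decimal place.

Contribution at this volume is 85,780 × $29.31 = $2,514,211.80.
Operating income = contribution − fixed costs = $2,514,211.80 − $2,079,900 = $434,311.80.
Interest = $44,500.00, so EBIT − I = $389,811.80.
DCL = total CM / (EBIT − I) = $2,514,211.80 / $389,811.80 = 6.4498.
%ΔEPS = DCL × %ΔSales = 6.4498 × -21.9% = -141.3%.

-141.3%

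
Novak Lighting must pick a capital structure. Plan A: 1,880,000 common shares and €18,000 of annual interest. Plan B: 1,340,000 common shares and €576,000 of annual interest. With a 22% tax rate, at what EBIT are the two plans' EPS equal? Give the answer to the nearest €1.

At indifference, (EBIT − 18,000)(1 − t)/1,880,000 = (EBIT − 576,000)(1 − t)/1,340,000.
Cancelling (1 − t) and cross-multiplying: 1,340,000·(EBIT − 18,000) = 1,880,000·(EBIT − 576,000).
EBIT × (1,880,000 − 1,340,000) = 576,000 × 1,880,000 − 18,000 × 1,340,000 = 1,058,760,000,000, so EBIT = 1,058,760,000,000 ÷ 540,000 = 1,960,666.67.

€1,960,667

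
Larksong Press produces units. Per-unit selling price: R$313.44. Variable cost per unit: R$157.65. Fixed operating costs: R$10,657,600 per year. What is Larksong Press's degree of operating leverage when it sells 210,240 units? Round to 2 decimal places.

At 210,240 units, contribution = 210,240 × R$155.79 = R$32,753,289.60.
Subtracting fixed costs: EBIT = R$32,753,289.60 − R$10,657,600 = R$22,095,689.60.
Degree of operating leverage = R$32,753,289.60 / R$22,095,689.60 = 1.4823.

1.48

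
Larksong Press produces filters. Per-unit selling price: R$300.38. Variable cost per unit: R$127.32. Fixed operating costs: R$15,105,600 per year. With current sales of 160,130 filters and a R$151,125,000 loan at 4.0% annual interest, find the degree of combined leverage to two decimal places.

At 160,130 units, contribution = 160,130 × R$173.06 = R$27,712,097.80.
EBIT = R$27,712,097.80 − R$15,105,600 = R$12,606,497.80. Interest = R$6,045,000.00.
DOL = R$27,712,097.80 ÷ R$12,606,497.80 = 2.1982; DFL = R$12,606,497.80 ÷ R$6,561,497.80 = 1.9213.
Combined leverage = 2.1982 × 1.9213 = 4.2234.

4.22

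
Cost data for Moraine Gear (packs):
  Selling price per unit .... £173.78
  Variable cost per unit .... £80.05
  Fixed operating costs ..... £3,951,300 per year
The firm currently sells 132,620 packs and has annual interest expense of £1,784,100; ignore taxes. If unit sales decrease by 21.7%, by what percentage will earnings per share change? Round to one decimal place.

Total contribution margin = 132,620 × £93.73 = £12,430,472.60.
EBIT = £12,430,472.60 − £3,951,300 = £8,479,172.60.
Interest = £1,784,100.00, so EBIT − I = £6,695,072.60.
Degree of combined leverage = contribution ÷ (EBIT − I) = £12,430,472.60 ÷ £6,695,072.60 = 1.8567.
%ΔEPS = DCL × %ΔSales = 1.8567 × -21.7% = -40.3%.

-40.3%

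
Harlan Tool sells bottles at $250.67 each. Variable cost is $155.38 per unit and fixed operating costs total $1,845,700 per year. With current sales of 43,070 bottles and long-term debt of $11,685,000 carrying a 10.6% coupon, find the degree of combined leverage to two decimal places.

At 43,070 units, contribution = 43,070 × $95.29 = $4,104,140.30.
EBIT = $4,104,140.30 − $1,845,700 = $2,258,440.30. Interest = $1,238,610.00.
DOL = $4,104,140.30 ÷ $2,258,440.30 = 1.8172; DFL = $2,258,440.30 ÷ $1,019,830.30 = 2.2145.
DCL = DOL × DFL = 1.8172 × 2.2145 = 4.0242.

4.02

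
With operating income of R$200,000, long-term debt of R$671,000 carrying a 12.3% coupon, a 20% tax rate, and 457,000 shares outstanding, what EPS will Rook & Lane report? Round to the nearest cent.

Interest = R$82,533.00, so EBT = R$200,000 − R$82,533.00 = R$117,467.00.
Net income = R$117,467.00 × (1 − 0.20) = R$93,973.60.
EPS = R$93,973.60 ÷ 457,000 = R$0.21.

R$0.21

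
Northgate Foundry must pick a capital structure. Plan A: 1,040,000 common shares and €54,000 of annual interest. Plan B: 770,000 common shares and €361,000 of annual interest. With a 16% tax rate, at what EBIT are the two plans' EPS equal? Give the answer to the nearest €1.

€1,236,519

Set EPS_A = EPS_B: (EBIT − €54,000)(1 − 0.16) ÷ 1,040,000 = (EBIT − €361,000)(1 − 0.16) ÷ 770,000.
Cancelling (1 − t) and cross-multiplying: 770,000·(EBIT − 54,000) = 1,040,000·(EBIT − 361,000).
Solving, EBIT = (361,000·1,040,000 − 54,000·770,000) / (1,040,000 − 770,000) = 333,860,000,000 / 270,000 = 1,236,518.52.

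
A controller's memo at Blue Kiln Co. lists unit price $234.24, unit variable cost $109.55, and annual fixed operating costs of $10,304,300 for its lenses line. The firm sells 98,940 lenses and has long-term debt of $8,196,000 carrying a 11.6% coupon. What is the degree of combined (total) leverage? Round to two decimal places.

Total contribution margin = 98,940 × $124.69 = $12,336,828.60.
Subtracting fixed costs: EBIT = $12,336,828.60 − $10,304,300 = $2,032,528.60. Interest = $950,736.00.
DOL = $12,336,828.60 ÷ $2,032,528.60 = 6.0697; DFL = $2,032,528.60 ÷ $1,081,792.60 = 1.8789.
DCL = DOL × DFL = 6.0697 × 1.8789 = 11.4044.

11.40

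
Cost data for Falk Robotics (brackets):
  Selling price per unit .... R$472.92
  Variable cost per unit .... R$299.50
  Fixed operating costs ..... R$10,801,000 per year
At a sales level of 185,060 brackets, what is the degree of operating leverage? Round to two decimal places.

Total contribution margin = 185,060 × R$173.42 = R$32,093,105.20.
Operating income = contribution − fixed costs = R$32,093,105.20 − R$10,801,000 = R$21,292,105.20.
DOL = contribution ÷ EBIT = R$32,093,105.20 ÷ R$21,292,105.20 = 1.5073.

1.51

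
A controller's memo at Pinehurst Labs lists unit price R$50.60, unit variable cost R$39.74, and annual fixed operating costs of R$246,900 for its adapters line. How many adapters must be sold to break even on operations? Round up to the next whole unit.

Unit CM = price − variable cost = R$50.60 − R$39.74 = R$10.86.
Units to break even: R$246,900 ÷ R$10.86 = 22,734.81, rounded up to 22,735.

22,735 adapters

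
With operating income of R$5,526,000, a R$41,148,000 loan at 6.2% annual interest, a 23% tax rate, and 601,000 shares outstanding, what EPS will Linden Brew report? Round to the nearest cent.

Interest = R$2,551,176.00, so EBT = R$5,526,000 − R$2,551,176.00 = R$2,974,824.00.
Net income = R$2,974,824.00 × (1 − 0.23) = R$2,290,614.48.
Per share: R$2,290,614.48 / 601,000 shares = R$3.81.

R$3.81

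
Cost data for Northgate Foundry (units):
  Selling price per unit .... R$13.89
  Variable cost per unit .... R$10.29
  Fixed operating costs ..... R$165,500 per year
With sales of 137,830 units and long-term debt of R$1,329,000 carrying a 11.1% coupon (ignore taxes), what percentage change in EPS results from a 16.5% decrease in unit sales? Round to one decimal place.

Total contribution margin = 137,830 × R$3.60 = R$496,188.00.
Subtracting fixed costs: EBIT = R$496,188.00 − R$165,500 = R$330,688.00.
After interest of R$147,519.00, pre-tax earnings = R$183,169.00.
DCL = total CM / (EBIT − I) = R$496,188.00 / R$183,169.00 = 2.7089.
%ΔEPS = DCL × %ΔSales = 2.7089 × -16.5% = -44.7%.

-44.7%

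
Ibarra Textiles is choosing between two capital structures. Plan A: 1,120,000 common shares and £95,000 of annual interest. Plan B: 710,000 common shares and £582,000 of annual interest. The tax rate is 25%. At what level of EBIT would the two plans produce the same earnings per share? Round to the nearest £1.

At indifference, (EBIT − 95,000)(1 − t)/1,120,000 = (EBIT − 582,000)(1 − t)/710,000.
The (1 − t) factor cancels: (EBIT − 95,000) × 710,000 = (EBIT − 582,000) × 1,120,000.
EBIT × (1,120,000 − 710,000) = 582,000 × 1,120,000 − 95,000 × 710,000 = 584,390,000,000, so EBIT = 584,390,000,000 ÷ 410,000 = 1,425,341.46.

£1,425,341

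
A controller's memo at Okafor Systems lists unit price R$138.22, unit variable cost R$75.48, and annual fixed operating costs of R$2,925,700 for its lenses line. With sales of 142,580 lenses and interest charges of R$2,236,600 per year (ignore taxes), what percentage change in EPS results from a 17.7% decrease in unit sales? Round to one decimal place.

-41.9%

Total contribution margin = 142,580 × R$62.74 = R$8,945,469.20.
Subtracting fixed costs: EBIT = R$8,945,469.20 − R$2,925,700 = R$6,019,769.20.
After interest of R$2,236,600.00, pre-tax earnings = R$3,783,169.20.
Degree of combined leverage = contribution ÷ (EBIT − I) = R$8,945,469.20 ÷ R$3,783,169.20 = 2.3645.
%ΔEPS = DCL × %ΔSales = 2.3645 × -17.7% = -41.9%.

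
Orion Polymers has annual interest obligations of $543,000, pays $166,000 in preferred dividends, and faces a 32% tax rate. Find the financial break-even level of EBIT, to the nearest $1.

$787,118

Grossing the preferred dividend up to pre-tax terms: $166,000 / (1 − 0.32) = $244,117.65.
EPS = 0 when EBIT covers interest plus the pre-tax preferred burden: $543,000 + $244,117.65 = $787,117.65.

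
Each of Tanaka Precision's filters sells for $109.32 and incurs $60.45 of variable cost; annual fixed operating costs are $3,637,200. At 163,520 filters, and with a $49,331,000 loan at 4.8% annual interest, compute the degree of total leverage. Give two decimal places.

At 163,520 units, contribution = 163,520 × $48.87 = $7,991,222.40.
Operating income = contribution − fixed costs = $7,991,222.40 − $3,637,200 = $4,354,022.40. Interest = $2,367,888.00.
DOL = $7,991,222.40 ÷ $4,354,022.40 = 1.8354; DFL = $4,354,022.40 ÷ $1,986,134.40 = 2.1922.
Combined leverage = 1.8354 × 2.1922 = 4.0236.

4.02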